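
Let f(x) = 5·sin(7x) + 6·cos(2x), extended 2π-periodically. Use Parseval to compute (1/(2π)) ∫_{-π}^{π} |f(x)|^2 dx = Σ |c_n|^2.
Σ |c_n|^2 = 61/2

Expand |f|^2 and use orthogonality of {sin(nx), cos(mx)} on [-π, π]:
  ∫_{-π}^{π} sin(nx)^2 dx = π, ∫ cos(mx)^2 dx = π, and cross terms integrate to 0.
So ∫_{-π}^{π} f(x)^2 dx = 5^2 · π + 6^2 · π = (25 + 36)π.
Divide by 2π: (25 + 36)/2 = 61/2.
By Parseval, this equals Σ |c_n|^2.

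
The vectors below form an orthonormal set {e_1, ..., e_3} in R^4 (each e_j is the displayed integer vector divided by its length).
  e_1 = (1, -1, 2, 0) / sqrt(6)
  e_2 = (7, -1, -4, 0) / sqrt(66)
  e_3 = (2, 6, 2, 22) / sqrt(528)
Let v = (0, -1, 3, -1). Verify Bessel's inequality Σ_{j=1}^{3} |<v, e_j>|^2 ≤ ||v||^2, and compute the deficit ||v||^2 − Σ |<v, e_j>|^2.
Σ |<v, e_j>|^2 = 131/12; ||v||^2 = 11; deficit = 1/12

Write each e_j = u_j / sqrt(<u_j, u_j>) where u_j is the displayed integer vector. Then <v, e_j> = <v, u_j> / sqrt(<u_j, u_j>), so |<v, e_j>|^2 = <v, u_j>^2 / <u_j, u_j>.
Coefficients: <v, e_1> = 7/sqrt(6), <v, e_2> = -11/sqrt(66), <v, e_3> = -22/sqrt(528).
Square and sum: Σ |<v, e_j>|^2 = 131/12.
Compute ||v||^2 = v·v = 11.
Deficit = 11 − 131/12 = 1/12 ≥ 0, confirming Bessel's inequality. (The deficit equals ||v − Σ <v,e_j> e_j||^2, the squared distance from v to span{e_j}.)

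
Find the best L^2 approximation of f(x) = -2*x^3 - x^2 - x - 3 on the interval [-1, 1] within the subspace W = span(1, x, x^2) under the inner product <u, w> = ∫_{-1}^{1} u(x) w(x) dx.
g(x) = -x^2 - 11*x/5 - 3

The best approximation g ∈ W is the orthogonal projection of f onto W. Writing g = a_0 + a_1 x + a_2 x^2, the coefficients solve the normal equations G · a = b where
  G_{ij} = <φ_i, φ_j> and b_i = <f, φ_i>, with φ_0 = 1, φ_1 = x, φ_2 = x^2.
G =
  [2, 0, 2/3]
  [0, 2/3, 0]
  [2/3, 0, 2/5],
b = (-20/3, -22/15, -12/5).
Solving gives a_0 = -3, a_1 = -11/5, a_2 = -1, so
  g(x) = -x^2 - 11*x/5 - 3.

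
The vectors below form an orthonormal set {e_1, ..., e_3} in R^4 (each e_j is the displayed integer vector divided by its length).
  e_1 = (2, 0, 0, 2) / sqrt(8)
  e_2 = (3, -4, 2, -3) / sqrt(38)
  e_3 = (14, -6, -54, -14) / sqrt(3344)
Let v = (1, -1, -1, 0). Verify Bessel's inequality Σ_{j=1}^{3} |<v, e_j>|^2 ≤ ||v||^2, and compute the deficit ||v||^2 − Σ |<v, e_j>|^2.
Σ |<v, e_j>|^2 = 123/44; ||v||^2 = 3; deficit = 9/44

Write each e_j = u_j / sqrt(<u_j, u_j>) where u_j is the displayed integer vector. Then <v, e_j> = <v, u_j> / sqrt(<u_j, u_j>), so |<v, e_j>|^2 = <v, u_j>^2 / <u_j, u_j>.
Coefficients: <v, e_1> = 2/sqrt(8), <v, e_2> = 5/sqrt(38), <v, e_3> = 74/sqrt(3344).
Square and sum: Σ |<v, e_j>|^2 = 123/44.
Compute ||v||^2 = v·v = 3.
Deficit = 3 − 123/44 = 9/44 ≥ 0, confirming Bessel's inequality. (The deficit equals ||v − Σ <v,e_j> e_j||^2, the squared distance from v to span{e_j}.)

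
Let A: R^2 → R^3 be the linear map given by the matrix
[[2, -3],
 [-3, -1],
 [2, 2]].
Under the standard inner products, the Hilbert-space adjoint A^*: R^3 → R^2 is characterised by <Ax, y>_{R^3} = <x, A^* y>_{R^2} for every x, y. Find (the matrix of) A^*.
A^* = A^T =
[[2, -3, 2],
 [-3, -1, 2]]

For real matrices with standard dot products, the defining identity <Ax, y> = <x, A^* y> gives (Ax)^T y = x^T (A^*) y, i.e. x^T A^T y = x^T (A^*) y. Since this holds for all x, y, we must have A^* = A^T. Therefore
A^* =
[[2, -3, 2],
 [-3, -1, 2]].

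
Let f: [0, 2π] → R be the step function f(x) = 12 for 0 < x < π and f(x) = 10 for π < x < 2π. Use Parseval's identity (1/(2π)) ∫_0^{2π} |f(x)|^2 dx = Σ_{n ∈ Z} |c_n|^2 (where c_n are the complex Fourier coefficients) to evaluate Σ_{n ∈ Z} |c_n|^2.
Σ |c_n|^2 = 122

Parseval equates the L^2 energy of f (normalised by 1/(2π)) with the ℓ^2 sum of its Fourier coefficients: (1/(2π)) ∫_0^{2π} |f|^2 = Σ |c_n|^2.
Compute the left side: (1/(2π)) [∫_0^π 12^2 dx + ∫_π^{2π} 10^2 dx] = (1/(2π)) · (144π + 100π) = (144 + 100)/2 = 122.
So Σ_{n ∈ Z} |c_n|^2 = 122.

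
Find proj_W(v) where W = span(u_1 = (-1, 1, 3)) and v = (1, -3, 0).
proj_W(v) = (4/11, -4/11, -12/11)

Set up U = [u_1 | ... | u_1] ∈ R^(3×1). The projector onto W = col(U) is P = U (U^T U)^(-1) U^T.
Compute U^T U =
  [11],
and U^T v = (-4).
Solve U^T U · c = U^T v for the coefficients: c = (-4/11). The projection is proj_W(v) = U c.
Check: (v - proj_W(v)) · u_1 = 0  (should be 0).
Result: proj_W(v) = (4/11, -4/11, -12/11).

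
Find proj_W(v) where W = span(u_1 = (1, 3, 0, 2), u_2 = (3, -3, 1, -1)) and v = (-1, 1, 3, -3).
proj_W(v) = (-22/27, -2/3, -4/27, -16/27)

Set up U = [u_1 | ... | u_2] ∈ R^(4×2). The projector onto W = col(U) is P = U (U^T U)^(-1) U^T.
Compute U^T U =
  [14, -8]
  [-8, 20],
and U^T v = (-4, 0).
Solve U^T U · c = U^T v for the coefficients: c = (-10/27, -4/27). The projection is proj_W(v) = U c.
Check: (v - proj_W(v)) · u_1 = 0  (should be 0).
Check: (v - proj_W(v)) · u_2 = 0  (should be 0).
Result: proj_W(v) = (-22/27, -2/3, -4/27, -16/27).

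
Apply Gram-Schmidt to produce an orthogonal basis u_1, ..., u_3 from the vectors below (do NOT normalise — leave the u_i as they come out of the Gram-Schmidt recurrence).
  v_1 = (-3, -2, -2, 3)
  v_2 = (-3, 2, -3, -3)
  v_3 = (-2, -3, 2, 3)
Orthogonal basis:
  u_1 = (-3, -2, -2, 3)
  u_2 = (-36/13, 28/13, -37/13, -42/13)
  u_3 = (-1205/802, -222/401, 723/401, -537/802)

Apply the Gram-Schmidt recurrence
  u_1 = v_1
  u_i = v_i − Σ_{j<i} ((v_i · u_j) / (u_j · u_j)) · u_j.

Step by step this gives:
  u_1 = (-3, -2, -2, 3)
  u_2 = (-36/13, 28/13, -37/13, -42/13)
  u_3 = (-1205/802, -222/401, 723/401, -537/802)

Orthogonality check:
  u_2 · u_1 = 0 (should be 0)
  u_3 · u_1 = 0 (should be 0)
  u_3 · u_2 = 0 (should be 0)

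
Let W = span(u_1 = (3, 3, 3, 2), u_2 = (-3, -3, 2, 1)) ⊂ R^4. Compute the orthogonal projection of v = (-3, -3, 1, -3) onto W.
proj_W(v) = (-1890/613, -1890/613, -305/613, -309/613)

Set up U = [u_1 | ... | u_2] ∈ R^(4×2). The projector onto W = col(U) is P = U (U^T U)^(-1) U^T.
Compute U^T U =
  [31, -10]
  [-10, 23],
and U^T v = (-21, 17).
Solve U^T U · c = U^T v for the coefficients: c = (-313/613, 317/613). The projection is proj_W(v) = U c.
Check: (v - proj_W(v)) · u_1 = 0  (should be 0).
Check: (v - proj_W(v)) · u_2 = 0  (should be 0).
Result: proj_W(v) = (-1890/613, -1890/613, -305/613, -309/613).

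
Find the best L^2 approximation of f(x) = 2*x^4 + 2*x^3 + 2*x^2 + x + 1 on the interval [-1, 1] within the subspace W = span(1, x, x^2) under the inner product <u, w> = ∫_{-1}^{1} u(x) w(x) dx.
g(x) = 26*x^2/7 + 11*x/5 + 29/35

The best approximation g ∈ W is the orthogonal projection of f onto W. Writing g = a_0 + a_1 x + a_2 x^2, the coefficients solve the normal equations G · a = b where
  G_{ij} = <φ_i, φ_j> and b_i = <f, φ_i>, with φ_0 = 1, φ_1 = x, φ_2 = x^2.
G =
  [2, 0, 2/3]
  [0, 2/3, 0]
  [2/3, 0, 2/5],
b = (62/15, 22/15, 214/105).
Solving gives a_0 = 29/35, a_1 = 11/5, a_2 = 26/7, so
  g(x) = 26*x^2/7 + 11*x/5 + 29/35.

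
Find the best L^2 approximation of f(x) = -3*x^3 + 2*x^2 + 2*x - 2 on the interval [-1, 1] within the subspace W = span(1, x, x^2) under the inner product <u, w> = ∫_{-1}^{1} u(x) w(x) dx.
g(x) = 2*x^2 + x/5 - 2

The best approximation g ∈ W is the orthogonal projection of f onto W. Writing g = a_0 + a_1 x + a_2 x^2, the coefficients solve the normal equations G · a = b where
  G_{ij} = <φ_i, φ_j> and b_i = <f, φ_i>, with φ_0 = 1, φ_1 = x, φ_2 = x^2.
G =
  [2, 0, 2/3]
  [0, 2/3, 0]
  [2/3, 0, 2/5],
b = (-8/3, 2/15, -8/15).
Solving gives a_0 = -2, a_1 = 1/5, a_2 = 2, so
  g(x) = 2*x^2 + x/5 - 2.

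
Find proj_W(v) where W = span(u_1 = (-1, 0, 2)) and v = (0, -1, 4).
proj_W(v) = (-8/5, 0, 16/5)

Set up U = [u_1 | ... | u_1] ∈ R^(3×1). The projector onto W = col(U) is P = U (U^T U)^(-1) U^T.
Compute U^T U =
  [5],
and U^T v = (8).
Solve U^T U · c = U^T v for the coefficients: c = (8/5). The projection is proj_W(v) = U c.
Check: (v - proj_W(v)) · u_1 = 0  (should be 0).
Result: proj_W(v) = (-8/5, 0, 16/5).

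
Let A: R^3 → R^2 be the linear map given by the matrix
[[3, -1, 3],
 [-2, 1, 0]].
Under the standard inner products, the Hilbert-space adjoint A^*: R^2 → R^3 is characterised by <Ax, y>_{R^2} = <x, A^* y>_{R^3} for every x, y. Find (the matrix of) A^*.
A^* = A^T =
[[3, -2],
 [-1, 1],
 [3, 0]]

For real matrices with standard dot products, the defining identity <Ax, y> = <x, A^* y> gives (Ax)^T y = x^T (A^*) y, i.e. x^T A^T y = x^T (A^*) y. Since this holds for all x, y, we must have A^* = A^T. Therefore
A^* =
[[3, -2],
 [-1, 1],
 [3, 0]].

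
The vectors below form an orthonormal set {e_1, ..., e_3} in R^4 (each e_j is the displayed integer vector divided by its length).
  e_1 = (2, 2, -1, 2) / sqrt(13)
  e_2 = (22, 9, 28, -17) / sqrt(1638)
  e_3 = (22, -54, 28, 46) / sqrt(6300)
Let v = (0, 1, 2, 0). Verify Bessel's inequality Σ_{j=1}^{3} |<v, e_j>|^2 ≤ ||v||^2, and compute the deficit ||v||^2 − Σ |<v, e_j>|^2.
Σ |<v, e_j>|^2 = 129/50; ||v||^2 = 5; deficit = 121/50

Write each e_j = u_j / sqrt(<u_j, u_j>) where u_j is the displayed integer vector. Then <v, e_j> = <v, u_j> / sqrt(<u_j, u_j>), so |<v, e_j>|^2 = <v, u_j>^2 / <u_j, u_j>.
Coefficients: <v, e_1> = 0/sqrt(13), <v, e_2> = 65/sqrt(1638), <v, e_3> = 2/sqrt(6300).
Square and sum: Σ |<v, e_j>|^2 = 129/50.
Compute ||v||^2 = v·v = 5.
Deficit = 5 − 129/50 = 121/50 ≥ 0, confirming Bessel's inequality. (The deficit equals ||v − Σ <v,e_j> e_j||^2, the squared distance from v to span{e_j}.)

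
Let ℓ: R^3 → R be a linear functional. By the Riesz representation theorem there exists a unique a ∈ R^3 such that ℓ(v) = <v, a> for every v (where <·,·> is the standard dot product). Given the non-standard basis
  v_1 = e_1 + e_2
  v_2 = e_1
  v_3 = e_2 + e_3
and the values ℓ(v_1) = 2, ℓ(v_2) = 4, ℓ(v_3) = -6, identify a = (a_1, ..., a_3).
a = (4, -2, -4)

Write a = (a_1, ..., a_3) in the standard basis. For each basis vector v_i, ℓ(v_i) = <v_i, a> is a linear equation in the a_j's. Collect the n equations into a matrix system V a = ℓ, where row i of V is v_i (expressed in the standard basis). Since V is invertible (lower-triangular with 1s on the diagonal, up to permutation), solve by back-substitution:
  V =
[[1, 1, 0],
 [1, 0, 0],
 [0, 1, 1]]
  V a = (2, 4, -6)
Solving gives a = (4, -2, -4).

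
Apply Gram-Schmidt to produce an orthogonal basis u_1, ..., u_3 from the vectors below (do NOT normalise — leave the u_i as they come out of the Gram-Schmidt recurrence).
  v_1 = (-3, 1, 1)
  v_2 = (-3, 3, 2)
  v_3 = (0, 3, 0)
Orthogonal basis:
  u_1 = (-3, 1, 1)
  u_2 = (9/11, 19/11, 8/11)
  u_3 = (-9/46, 27/46, -27/23)

Apply the Gram-Schmidt recurrence
  u_1 = v_1
  u_i = v_i − Σ_{j<i} ((v_i · u_j) / (u_j · u_j)) · u_j.

Step by step this gives:
  u_1 = (-3, 1, 1)
  u_2 = (9/11, 19/11, 8/11)
  u_3 = (-9/46, 27/46, -27/23)

Orthogonality check:
  u_2 · u_1 = 0 (should be 0)
  u_3 · u_1 = 0 (should be 0)
  u_3 · u_2 = 0 (should be 0)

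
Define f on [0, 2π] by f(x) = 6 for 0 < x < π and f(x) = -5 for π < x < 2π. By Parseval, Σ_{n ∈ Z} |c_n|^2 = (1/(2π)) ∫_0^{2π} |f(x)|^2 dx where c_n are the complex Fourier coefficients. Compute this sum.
Σ |c_n|^2 = 61/2

Parseval equates the L^2 energy of f (normalised by 1/(2π)) with the ℓ^2 sum of its Fourier coefficients: (1/(2π)) ∫_0^{2π} |f|^2 = Σ |c_n|^2.
Compute the left side: (1/(2π)) [∫_0^π 6^2 dx + ∫_π^{2π} (-5)^2 dx] = (1/(2π)) · (36π + 25π) = (36 + 25)/2 = 61/2.
So Σ_{n ∈ Z} |c_n|^2 = 61/2.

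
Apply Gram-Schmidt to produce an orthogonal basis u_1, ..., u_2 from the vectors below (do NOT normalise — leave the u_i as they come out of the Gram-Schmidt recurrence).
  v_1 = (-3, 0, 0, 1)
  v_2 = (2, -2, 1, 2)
Orthogonal basis:
  u_1 = (-3, 0, 0, 1)
  u_2 = (4/5, -2, 1, 12/5)

Apply the Gram-Schmidt recurrence
  u_1 = v_1
  u_i = v_i − Σ_{j<i} ((v_i · u_j) / (u_j · u_j)) · u_j.

Step by step this gives:
  u_1 = (-3, 0, 0, 1)
  u_2 = (4/5, -2, 1, 12/5)

Orthogonality check:
  u_2 · u_1 = 0 (should be 0)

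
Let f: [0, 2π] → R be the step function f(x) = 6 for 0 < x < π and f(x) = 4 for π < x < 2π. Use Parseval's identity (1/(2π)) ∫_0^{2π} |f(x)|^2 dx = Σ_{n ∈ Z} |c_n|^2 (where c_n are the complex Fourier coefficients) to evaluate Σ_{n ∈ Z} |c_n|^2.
Σ |c_n|^2 = 26

Parseval equates the L^2 energy of f (normalised by 1/(2π)) with the ℓ^2 sum of its Fourier coefficients: (1/(2π)) ∫_0^{2π} |f|^2 = Σ |c_n|^2.
Compute the left side: (1/(2π)) [∫_0^π 6^2 dx + ∫_π^{2π} 4^2 dx] = (1/(2π)) · (36π + 16π) = (36 + 16)/2 = 26.
So Σ_{n ∈ Z} |c_n|^2 = 26.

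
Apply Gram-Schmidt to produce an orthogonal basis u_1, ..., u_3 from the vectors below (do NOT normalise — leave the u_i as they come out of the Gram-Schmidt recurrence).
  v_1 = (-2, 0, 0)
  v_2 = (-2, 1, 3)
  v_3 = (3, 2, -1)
Orthogonal basis:
  u_1 = (-2, 0, 0)
  u_2 = (0, 1, 3)
  u_3 = (0, 21/10, -7/10)

Apply the Gram-Schmidt recurrence
  u_1 = v_1
  u_i = v_i − Σ_{j<i} ((v_i · u_j) / (u_j · u_j)) · u_j.

Step by step this gives:
  u_1 = (-2, 0, 0)
  u_2 = (0, 1, 3)
  u_3 = (0, 21/10, -7/10)

Orthogonality check:
  u_2 · u_1 = 0 (should be 0)
  u_3 · u_1 = 0 (should be 0)
  u_3 · u_2 = 0 (should be 0)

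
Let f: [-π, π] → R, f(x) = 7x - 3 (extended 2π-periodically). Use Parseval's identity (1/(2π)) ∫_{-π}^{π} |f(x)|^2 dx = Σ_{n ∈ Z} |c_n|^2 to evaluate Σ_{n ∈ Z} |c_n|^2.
Σ |c_n|^2 = 49π^2/3 + 9

Expand and integrate term by term over [-π, π]:
  ∫ (7x)^2 dx = 49·(2π^3/3); ∫ 2·7·(-3)·x dx = 0 (odd integrand); ∫ (-3)^2 dx = 9·2π.
So (1/(2π)) ∫_{-π}^{π} (7x - 3)^2 dx = 49π^2/3 + 9 = 49π^2/3 + 9.
Parseval ⇒ Σ |c_n|^2 = 49π^2/3 + 9.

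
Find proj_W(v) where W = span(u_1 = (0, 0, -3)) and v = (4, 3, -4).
proj_W(v) = (0, 0, -4)

Set up U = [u_1 | ... | u_1] ∈ R^(3×1). The projector onto W = col(U) is P = U (U^T U)^(-1) U^T.
Compute U^T U =
  [9],
and U^T v = (12).
Solve U^T U · c = U^T v for the coefficients: c = (4/3). The projection is proj_W(v) = U c.
Check: (v - proj_W(v)) · u_1 = 0  (should be 0).
Result: proj_W(v) = (0, 0, -4).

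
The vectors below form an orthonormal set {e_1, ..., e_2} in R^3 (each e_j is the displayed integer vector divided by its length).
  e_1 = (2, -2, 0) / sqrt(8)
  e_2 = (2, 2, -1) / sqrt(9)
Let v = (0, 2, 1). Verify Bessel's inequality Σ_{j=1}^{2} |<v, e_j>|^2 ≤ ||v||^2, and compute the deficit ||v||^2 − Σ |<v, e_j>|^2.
Σ |<v, e_j>|^2 = 3; ||v||^2 = 5; deficit = 2

Write each e_j = u_j / sqrt(<u_j, u_j>) where u_j is the displayed integer vector. Then <v, e_j> = <v, u_j> / sqrt(<u_j, u_j>), so |<v, e_j>|^2 = <v, u_j>^2 / <u_j, u_j>.
Coefficients: <v, e_1> = -4/sqrt(8), <v, e_2> = 3/sqrt(9).
Square and sum: Σ |<v, e_j>|^2 = 3.
Compute ||v||^2 = v·v = 5.
Deficit = 5 − 3 = 2 ≥ 0, confirming Bessel's inequality. (The deficit equals ||v − Σ <v,e_j> e_j||^2, the squared distance from v to span{e_j}.)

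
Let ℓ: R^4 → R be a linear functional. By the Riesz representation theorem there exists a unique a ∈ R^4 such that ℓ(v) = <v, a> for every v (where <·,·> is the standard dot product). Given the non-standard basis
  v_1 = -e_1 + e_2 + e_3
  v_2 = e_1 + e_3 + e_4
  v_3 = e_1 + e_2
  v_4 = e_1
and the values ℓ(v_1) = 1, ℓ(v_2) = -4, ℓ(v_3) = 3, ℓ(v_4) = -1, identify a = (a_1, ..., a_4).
a = (-1, 4, -4, 1)

Write a = (a_1, ..., a_4) in the standard basis. For each basis vector v_i, ℓ(v_i) = <v_i, a> is a linear equation in the a_j's. Collect the n equations into a matrix system V a = ℓ, where row i of V is v_i (expressed in the standard basis). Since V is invertible (lower-triangular with 1s on the diagonal, up to permutation), solve by back-substitution:
  V =
[[-1, 1, 1, 0],
 [1, 0, 1, 1],
 [1, 1, 0, 0],
 [1, 0, 0, 0]]
  V a = (1, -4, 3, -1)
Solving gives a = (-1, 4, -4, 1).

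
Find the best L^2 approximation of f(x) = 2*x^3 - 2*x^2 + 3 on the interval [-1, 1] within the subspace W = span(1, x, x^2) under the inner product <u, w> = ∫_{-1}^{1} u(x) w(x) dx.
g(x) = -2*x^2 + 6*x/5 + 3

The best approximation g ∈ W is the orthogonal projection of f onto W. Writing g = a_0 + a_1 x + a_2 x^2, the coefficients solve the normal equations G · a = b where
  G_{ij} = <φ_i, φ_j> and b_i = <f, φ_i>, with φ_0 = 1, φ_1 = x, φ_2 = x^2.
G =
  [2, 0, 2/3]
  [0, 2/3, 0]
  [2/3, 0, 2/5],
b = (14/3, 4/5, 6/5).
Solving gives a_0 = 3, a_1 = 6/5, a_2 = -2, so
  g(x) = -2*x^2 + 6*x/5 + 3.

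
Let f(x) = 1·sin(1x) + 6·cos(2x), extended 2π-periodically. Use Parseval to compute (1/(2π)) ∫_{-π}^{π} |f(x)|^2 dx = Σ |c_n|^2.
Σ |c_n|^2 = 37/2

Expand |f|^2 and use orthogonality of {sin(nx), cos(mx)} on [-π, π]:
  ∫_{-π}^{π} sin(nx)^2 dx = π, ∫ cos(mx)^2 dx = π, and cross terms integrate to 0.
So ∫_{-π}^{π} f(x)^2 dx = 1^2 · π + 6^2 · π = (1 + 36)π.
Divide by 2π: (1 + 36)/2 = 37/2.
By Parseval, this equals Σ |c_n|^2.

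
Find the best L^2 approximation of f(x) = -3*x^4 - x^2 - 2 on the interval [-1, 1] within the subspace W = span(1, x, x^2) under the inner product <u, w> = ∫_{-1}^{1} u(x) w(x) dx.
g(x) = -25*x^2/7 - 61/35

The best approximation g ∈ W is the orthogonal projection of f onto W. Writing g = a_0 + a_1 x + a_2 x^2, the coefficients solve the normal equations G · a = b where
  G_{ij} = <φ_i, φ_j> and b_i = <f, φ_i>, with φ_0 = 1, φ_1 = x, φ_2 = x^2.
G =
  [2, 0, 2/3]
  [0, 2/3, 0]
  [2/3, 0, 2/5],
b = (-88/15, 0, -272/105).
Solving gives a_0 = -61/35, a_1 = 0, a_2 = -25/7, so
  g(x) = -25*x^2/7 - 61/35.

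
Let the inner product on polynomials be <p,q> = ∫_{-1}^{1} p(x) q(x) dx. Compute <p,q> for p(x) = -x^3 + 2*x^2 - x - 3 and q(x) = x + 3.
<p,q> = -226/15

Expand the product: p(x)·q(x) = -x^4 - x^3 + 5*x^2 - 6*x - 9.
∫_{-1}^{1} of each monomial x^k gives [2/(k+1) if k even, 0 if k odd]. Integrating term-by-term (or equivalently evaluating the antiderivative F(x) = -x^5/5 - x^4/4 + 5*x^3/3 - 3*x^2 - 9*x at the endpoints):
  F(1) − F(−1) = -647/60 − (257/60) = -226/15.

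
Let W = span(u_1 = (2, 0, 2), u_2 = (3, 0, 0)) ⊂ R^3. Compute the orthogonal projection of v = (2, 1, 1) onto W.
proj_W(v) = (2, 0, 1)

Set up U = [u_1 | ... | u_2] ∈ R^(3×2). The projector onto W = col(U) is P = U (U^T U)^(-1) U^T.
Compute U^T U =
  [8, 6]
  [6, 9],
and U^T v = (6, 6).
Solve U^T U · c = U^T v for the coefficients: c = (1/2, 1/3). The projection is proj_W(v) = U c.
Check: (v - proj_W(v)) · u_1 = 0  (should be 0).
Check: (v - proj_W(v)) · u_2 = 0  (should be 0).
Result: proj_W(v) = (2, 0, 1).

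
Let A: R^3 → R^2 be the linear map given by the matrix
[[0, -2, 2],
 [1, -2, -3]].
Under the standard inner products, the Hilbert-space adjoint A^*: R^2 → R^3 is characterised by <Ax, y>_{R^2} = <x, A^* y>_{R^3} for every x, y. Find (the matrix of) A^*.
A^* = A^T =
[[0, 1],
 [-2, -2],
 [2, -3]]

For real matrices with standard dot products, the defining identity <Ax, y> = <x, A^* y> gives (Ax)^T y = x^T (A^*) y, i.e. x^T A^T y = x^T (A^*) y. Since this holds for all x, y, we must have A^* = A^T. Therefore
A^* =
[[0, 1],
 [-2, -2],
 [2, -3]].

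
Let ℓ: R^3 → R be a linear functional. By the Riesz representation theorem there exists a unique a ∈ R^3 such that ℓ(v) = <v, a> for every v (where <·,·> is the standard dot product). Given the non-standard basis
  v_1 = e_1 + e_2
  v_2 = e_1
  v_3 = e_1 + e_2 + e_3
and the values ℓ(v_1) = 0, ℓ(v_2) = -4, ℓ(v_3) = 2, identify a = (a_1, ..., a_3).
a = (-4, 4, 2)

Write a = (a_1, ..., a_3) in the standard basis. For each basis vector v_i, ℓ(v_i) = <v_i, a> is a linear equation in the a_j's. Collect the n equations into a matrix system V a = ℓ, where row i of V is v_i (expressed in the standard basis). Since V is invertible (lower-triangular with 1s on the diagonal, up to permutation), solve by back-substitution:
  V =
[[1, 1, 0],
 [1, 0, 0],
 [1, 1, 1]]
  V a = (0, -4, 2)
Solving gives a = (-4, 4, 2).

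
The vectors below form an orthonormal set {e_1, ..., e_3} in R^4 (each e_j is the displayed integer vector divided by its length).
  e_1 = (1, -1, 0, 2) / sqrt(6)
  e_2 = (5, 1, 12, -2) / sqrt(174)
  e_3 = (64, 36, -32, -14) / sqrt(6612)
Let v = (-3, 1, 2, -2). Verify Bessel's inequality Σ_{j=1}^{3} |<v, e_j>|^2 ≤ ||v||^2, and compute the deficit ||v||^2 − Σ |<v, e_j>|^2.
Σ |<v, e_j>|^2 = 330/19; ||v||^2 = 18; deficit = 12/19

Write each e_j = u_j / sqrt(<u_j, u_j>) where u_j is the displayed integer vector. Then <v, e_j> = <v, u_j> / sqrt(<u_j, u_j>), so |<v, e_j>|^2 = <v, u_j>^2 / <u_j, u_j>.
Coefficients: <v, e_1> = -8/sqrt(6), <v, e_2> = 14/sqrt(174), <v, e_3> = -192/sqrt(6612).
Square and sum: Σ |<v, e_j>|^2 = 330/19.
Compute ||v||^2 = v·v = 18.
Deficit = 18 − 330/19 = 12/19 ≥ 0, confirming Bessel's inequality. (The deficit equals ||v − Σ <v,e_j> e_j||^2, the squared distance from v to span{e_j}.)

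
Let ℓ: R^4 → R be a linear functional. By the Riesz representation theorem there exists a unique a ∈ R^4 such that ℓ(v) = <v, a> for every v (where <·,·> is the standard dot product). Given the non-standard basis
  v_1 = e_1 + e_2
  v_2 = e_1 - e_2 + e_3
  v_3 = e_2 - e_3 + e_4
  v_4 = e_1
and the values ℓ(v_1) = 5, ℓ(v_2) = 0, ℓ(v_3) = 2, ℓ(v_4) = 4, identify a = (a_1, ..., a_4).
a = (4, 1, -3, -2)

Write a = (a_1, ..., a_4) in the standard basis. For each basis vector v_i, ℓ(v_i) = <v_i, a> is a linear equation in the a_j's. Collect the n equations into a matrix system V a = ℓ, where row i of V is v_i (expressed in the standard basis). Since V is invertible (lower-triangular with 1s on the diagonal, up to permutation), solve by back-substitution:
  V =
[[1, 1, 0, 0],
 [1, -1, 1, 0],
 [0, 1, -1, 1],
 [1, 0, 0, 0]]
  V a = (5, 0, 2, 4)
Solving gives a = (4, 1, -3, -2).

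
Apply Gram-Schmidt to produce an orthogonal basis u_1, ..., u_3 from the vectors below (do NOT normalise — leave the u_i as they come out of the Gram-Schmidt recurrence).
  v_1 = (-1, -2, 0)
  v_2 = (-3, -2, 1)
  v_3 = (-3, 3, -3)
Orthogonal basis:
  u_1 = (-1, -2, 0)
  u_2 = (-8/5, 4/5, 1)
  u_3 = (-2, 1, -4)

Apply the Gram-Schmidt recurrence
  u_1 = v_1
  u_i = v_i − Σ_{j<i} ((v_i · u_j) / (u_j · u_j)) · u_j.

Step by step this gives:
  u_1 = (-1, -2, 0)
  u_2 = (-8/5, 4/5, 1)
  u_3 = (-2, 1, -4)

Orthogonality check:
  u_2 · u_1 = 0 (should be 0)
  u_3 · u_1 = 0 (should be 0)
  u_3 · u_2 = 0 (should be 0)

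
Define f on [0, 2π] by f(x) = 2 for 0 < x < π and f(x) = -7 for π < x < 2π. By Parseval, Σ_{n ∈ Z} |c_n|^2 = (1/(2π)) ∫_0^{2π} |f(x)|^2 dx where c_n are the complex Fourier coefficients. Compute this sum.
Σ |c_n|^2 = 53/2

Parseval equates the L^2 energy of f (normalised by 1/(2π)) with the ℓ^2 sum of its Fourier coefficients: (1/(2π)) ∫_0^{2π} |f|^2 = Σ |c_n|^2.
Compute the left side: (1/(2π)) [∫_0^π 2^2 dx + ∫_π^{2π} (-7)^2 dx] = (1/(2π)) · (4π + 49π) = (4 + 49)/2 = 53/2.
So Σ_{n ∈ Z} |c_n|^2 = 53/2.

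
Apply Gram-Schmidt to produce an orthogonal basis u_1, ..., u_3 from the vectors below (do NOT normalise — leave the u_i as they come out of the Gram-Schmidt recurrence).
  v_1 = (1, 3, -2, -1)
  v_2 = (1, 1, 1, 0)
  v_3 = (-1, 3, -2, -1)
Orthogonal basis:
  u_1 = (1, 3, -2, -1)
  u_2 = (13/15, 3/5, 19/15, 2/15)
  u_3 = (-54/41, 32/41, 22/41, -2/41)

Apply the Gram-Schmidt recurrence
  u_1 = v_1
  u_i = v_i − Σ_{j<i} ((v_i · u_j) / (u_j · u_j)) · u_j.

Step by step this gives:
  u_1 = (1, 3, -2, -1)
  u_2 = (13/15, 3/5, 19/15, 2/15)
  u_3 = (-54/41, 32/41, 22/41, -2/41)

Orthogonality check:
  u_2 · u_1 = 0 (should be 0)
  u_3 · u_1 = 0 (should be 0)
  u_3 · u_2 = 0 (should be 0)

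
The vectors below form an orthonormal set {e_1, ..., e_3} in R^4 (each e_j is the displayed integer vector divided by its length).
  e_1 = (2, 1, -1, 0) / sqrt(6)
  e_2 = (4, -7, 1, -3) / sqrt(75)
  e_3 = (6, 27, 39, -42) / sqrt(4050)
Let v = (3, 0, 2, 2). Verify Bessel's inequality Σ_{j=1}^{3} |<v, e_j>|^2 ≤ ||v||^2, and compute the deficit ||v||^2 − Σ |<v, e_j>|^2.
Σ |<v, e_j>|^2 = 32/9; ||v||^2 = 17; deficit = 121/9

Write each e_j = u_j / sqrt(<u_j, u_j>) where u_j is the displayed integer vector. Then <v, e_j> = <v, u_j> / sqrt(<u_j, u_j>), so |<v, e_j>|^2 = <v, u_j>^2 / <u_j, u_j>.
Coefficients: <v, e_1> = 4/sqrt(6), <v, e_2> = 8/sqrt(75), <v, e_3> = 12/sqrt(4050).
Square and sum: Σ |<v, e_j>|^2 = 32/9.
Compute ||v||^2 = v·v = 17.
Deficit = 17 − 32/9 = 121/9 ≥ 0, confirming Bessel's inequality. (The deficit equals ||v − Σ <v,e_j> e_j||^2, the squared distance from v to span{e_j}.)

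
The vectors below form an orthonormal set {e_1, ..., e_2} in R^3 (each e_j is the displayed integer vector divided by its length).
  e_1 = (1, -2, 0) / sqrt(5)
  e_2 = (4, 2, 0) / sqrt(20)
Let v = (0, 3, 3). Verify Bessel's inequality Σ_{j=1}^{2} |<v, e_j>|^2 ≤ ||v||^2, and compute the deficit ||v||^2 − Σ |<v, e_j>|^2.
Σ |<v, e_j>|^2 = 9; ||v||^2 = 18; deficit = 9

Write each e_j = u_j / sqrt(<u_j, u_j>) where u_j is the displayed integer vector. Then <v, e_j> = <v, u_j> / sqrt(<u_j, u_j>), so |<v, e_j>|^2 = <v, u_j>^2 / <u_j, u_j>.
Coefficients: <v, e_1> = -6/sqrt(5), <v, e_2> = 6/sqrt(20).
Square and sum: Σ |<v, e_j>|^2 = 9.
Compute ||v||^2 = v·v = 18.
Deficit = 18 − 9 = 9 ≥ 0, confirming Bessel's inequality. (The deficit equals ||v − Σ <v,e_j> e_j||^2, the squared distance from v to span{e_j}.)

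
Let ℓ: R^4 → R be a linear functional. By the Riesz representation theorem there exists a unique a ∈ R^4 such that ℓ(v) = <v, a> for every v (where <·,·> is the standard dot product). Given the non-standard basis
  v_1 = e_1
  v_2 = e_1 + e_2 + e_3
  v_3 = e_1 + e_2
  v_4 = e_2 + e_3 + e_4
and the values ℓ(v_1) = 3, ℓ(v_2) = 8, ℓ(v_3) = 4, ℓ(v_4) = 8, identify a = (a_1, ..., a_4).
a = (3, 1, 4, 3)

Write a = (a_1, ..., a_4) in the standard basis. For each basis vector v_i, ℓ(v_i) = <v_i, a> is a linear equation in the a_j's. Collect the n equations into a matrix system V a = ℓ, where row i of V is v_i (expressed in the standard basis). Since V is invertible (lower-triangular with 1s on the diagonal, up to permutation), solve by back-substitution:
  V =
[[1, 0, 0, 0],
 [1, 1, 1, 0],
 [1, 1, 0, 0],
 [0, 1, 1, 1]]
  V a = (3, 8, 4, 8)
Solving gives a = (3, 1, 4, 3).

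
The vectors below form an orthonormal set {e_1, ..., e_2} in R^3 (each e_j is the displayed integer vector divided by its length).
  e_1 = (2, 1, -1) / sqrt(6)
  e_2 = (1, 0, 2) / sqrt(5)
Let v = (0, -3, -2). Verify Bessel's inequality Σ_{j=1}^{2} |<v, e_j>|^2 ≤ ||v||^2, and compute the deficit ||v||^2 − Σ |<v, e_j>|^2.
Σ |<v, e_j>|^2 = 101/30; ||v||^2 = 13; deficit = 289/30

Write each e_j = u_j / sqrt(<u_j, u_j>) where u_j is the displayed integer vector. Then <v, e_j> = <v, u_j> / sqrt(<u_j, u_j>), so |<v, e_j>|^2 = <v, u_j>^2 / <u_j, u_j>.
Coefficients: <v, e_1> = -1/sqrt(6), <v, e_2> = -4/sqrt(5).
Square and sum: Σ |<v, e_j>|^2 = 101/30.
Compute ||v||^2 = v·v = 13.
Deficit = 13 − 101/30 = 289/30 ≥ 0, confirming Bessel's inequality. (The deficit equals ||v − Σ <v,e_j> e_j||^2, the squared distance from v to span{e_j}.)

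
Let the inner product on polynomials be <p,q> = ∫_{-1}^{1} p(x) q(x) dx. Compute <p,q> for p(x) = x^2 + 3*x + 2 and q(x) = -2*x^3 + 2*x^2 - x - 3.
<p,q> = -224/15

Expand the product: p(x)·q(x) = -2*x^5 - 4*x^4 + x^3 - 2*x^2 - 11*x - 6.
∫_{-1}^{1} of each monomial x^k gives [2/(k+1) if k even, 0 if k odd]. Integrating term-by-term (or equivalently evaluating the antiderivative F(x) = -x^6/3 - 4*x^5/5 + x^4/4 - 2*x^3/3 - 11*x^2/2 - 6*x at the endpoints):
  F(1) − F(−1) = -261/20 − (113/60) = -224/15.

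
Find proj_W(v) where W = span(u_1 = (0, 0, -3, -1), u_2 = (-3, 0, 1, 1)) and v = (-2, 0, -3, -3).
proj_W(v) = (-72/47, 0, -174/47, -42/47)

Set up U = [u_1 | ... | u_2] ∈ R^(4×2). The projector onto W = col(U) is P = U (U^T U)^(-1) U^T.
Compute U^T U =
  [10, -4]
  [-4, 11],
and U^T v = (12, 0).
Solve U^T U · c = U^T v for the coefficients: c = (66/47, 24/47). The projection is proj_W(v) = U c.
Check: (v - proj_W(v)) · u_1 = 0  (should be 0).
Check: (v - proj_W(v)) · u_2 = 0  (should be 0).
Result: proj_W(v) = (-72/47, 0, -174/47, -42/47).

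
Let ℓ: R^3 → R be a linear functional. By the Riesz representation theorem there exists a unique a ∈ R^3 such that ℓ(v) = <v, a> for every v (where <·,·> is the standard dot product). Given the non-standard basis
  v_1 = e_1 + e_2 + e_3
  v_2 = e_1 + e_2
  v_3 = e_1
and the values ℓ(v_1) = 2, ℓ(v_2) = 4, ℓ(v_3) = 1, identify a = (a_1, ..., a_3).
a = (1, 3, -2)

Write a = (a_1, ..., a_3) in the standard basis. For each basis vector v_i, ℓ(v_i) = <v_i, a> is a linear equation in the a_j's. Collect the n equations into a matrix system V a = ℓ, where row i of V is v_i (expressed in the standard basis). Since V is invertible (lower-triangular with 1s on the diagonal, up to permutation), solve by back-substitution:
  V =
[[1, 1, 1],
 [1, 1, 0],
 [1, 0, 0]]
  V a = (2, 4, 1)
Solving gives a = (1, 3, -2).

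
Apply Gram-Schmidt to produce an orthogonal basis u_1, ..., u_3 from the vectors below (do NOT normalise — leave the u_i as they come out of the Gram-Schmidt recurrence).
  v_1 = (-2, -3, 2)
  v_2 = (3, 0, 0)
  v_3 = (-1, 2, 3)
Orthogonal basis:
  u_1 = (-2, -3, 2)
  u_2 = (39/17, -18/17, 12/17)
  u_3 = (0, 2, 3)

Apply the Gram-Schmidt recurrence
  u_1 = v_1
  u_i = v_i − Σ_{j<i} ((v_i · u_j) / (u_j · u_j)) · u_j.

Step by step this gives:
  u_1 = (-2, -3, 2)
  u_2 = (39/17, -18/17, 12/17)
  u_3 = (0, 2, 3)

Orthogonality check:
  u_2 · u_1 = 0 (should be 0)
  u_3 · u_1 = 0 (should be 0)
  u_3 · u_2 = 0 (should be 0)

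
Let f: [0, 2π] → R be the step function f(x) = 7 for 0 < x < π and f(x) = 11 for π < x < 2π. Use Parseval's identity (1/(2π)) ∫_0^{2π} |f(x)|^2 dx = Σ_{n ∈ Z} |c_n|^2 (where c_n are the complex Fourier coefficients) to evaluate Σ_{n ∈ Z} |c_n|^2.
Σ |c_n|^2 = 85

Parseval equates the L^2 energy of f (normalised by 1/(2π)) with the ℓ^2 sum of its Fourier coefficients: (1/(2π)) ∫_0^{2π} |f|^2 = Σ |c_n|^2.
Compute the left side: (1/(2π)) [∫_0^π 7^2 dx + ∫_π^{2π} 11^2 dx] = (1/(2π)) · (49π + 121π) = (49 + 121)/2 = 85.
So Σ_{n ∈ Z} |c_n|^2 = 85.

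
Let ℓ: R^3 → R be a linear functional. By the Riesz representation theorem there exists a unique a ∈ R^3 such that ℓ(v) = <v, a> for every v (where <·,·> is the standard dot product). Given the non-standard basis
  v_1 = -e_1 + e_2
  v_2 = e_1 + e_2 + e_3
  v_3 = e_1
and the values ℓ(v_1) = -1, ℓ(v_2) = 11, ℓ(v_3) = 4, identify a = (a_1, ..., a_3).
a = (4, 3, 4)

Write a = (a_1, ..., a_3) in the standard basis. For each basis vector v_i, ℓ(v_i) = <v_i, a> is a linear equation in the a_j's. Collect the n equations into a matrix system V a = ℓ, where row i of V is v_i (expressed in the standard basis). Since V is invertible (lower-triangular with 1s on the diagonal, up to permutation), solve by back-substitution:
  V =
[[-1, 1, 0],
 [1, 1, 1],
 [1, 0, 0]]
  V a = (-1, 11, 4)
Solving gives a = (4, 3, 4).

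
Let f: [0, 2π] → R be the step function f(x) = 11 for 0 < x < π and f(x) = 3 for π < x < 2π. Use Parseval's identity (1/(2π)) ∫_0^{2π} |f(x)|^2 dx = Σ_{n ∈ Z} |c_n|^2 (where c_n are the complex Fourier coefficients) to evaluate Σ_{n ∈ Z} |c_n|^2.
Σ |c_n|^2 = 65

Parseval equates the L^2 energy of f (normalised by 1/(2π)) with the ℓ^2 sum of its Fourier coefficients: (1/(2π)) ∫_0^{2π} |f|^2 = Σ |c_n|^2.
Compute the left side: (1/(2π)) [∫_0^π 11^2 dx + ∫_π^{2π} 3^2 dx] = (1/(2π)) · (121π + 9π) = (121 + 9)/2 = 65.
So Σ_{n ∈ Z} |c_n|^2 = 65.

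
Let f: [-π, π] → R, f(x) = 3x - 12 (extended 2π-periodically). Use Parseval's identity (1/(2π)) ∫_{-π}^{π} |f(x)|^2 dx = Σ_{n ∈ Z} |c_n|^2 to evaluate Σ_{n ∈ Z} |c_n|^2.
Σ |c_n|^2 = 3π^2 + 144

Expand and integrate term by term over [-π, π]:
  ∫ (3x)^2 dx = 9·(2π^3/3); ∫ 2·3·(-12)·x dx = 0 (odd integrand); ∫ (-12)^2 dx = 144·2π.
So (1/(2π)) ∫_{-π}^{π} (3x - 12)^2 dx = 9π^2/3 + 144 = 3π^2 + 144.
Parseval ⇒ Σ |c_n|^2 = 3π^2 + 144.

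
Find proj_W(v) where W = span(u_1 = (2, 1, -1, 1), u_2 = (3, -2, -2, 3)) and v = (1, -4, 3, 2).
proj_W(v) = (-42/101, -385/101, -31/101, 135/101)

Set up U = [u_1 | ... | u_2] ∈ R^(4×2). The projector onto W = col(U) is P = U (U^T U)^(-1) U^T.
Compute U^T U =
  [7, 9]
  [9, 26],
and U^T v = (-3, 11).
Solve U^T U · c = U^T v for the coefficients: c = (-177/101, 104/101). The projection is proj_W(v) = U c.
Check: (v - proj_W(v)) · u_1 = 0  (should be 0).
Check: (v - proj_W(v)) · u_2 = 0  (should be 0).
Result: proj_W(v) = (-42/101, -385/101, -31/101, 135/101).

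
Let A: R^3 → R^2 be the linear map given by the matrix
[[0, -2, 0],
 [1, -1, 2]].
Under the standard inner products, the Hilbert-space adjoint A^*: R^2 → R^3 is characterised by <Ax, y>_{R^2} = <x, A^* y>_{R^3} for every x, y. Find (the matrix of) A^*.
A^* = A^T =
[[0, 1],
 [-2, -1],
 [0, 2]]

For real matrices with standard dot products, the defining identity <Ax, y> = <x, A^* y> gives (Ax)^T y = x^T (A^*) y, i.e. x^T A^T y = x^T (A^*) y. Since this holds for all x, y, we must have A^* = A^T. Therefore
A^* =
[[0, 1],
 [-2, -1],
 [0, 2]].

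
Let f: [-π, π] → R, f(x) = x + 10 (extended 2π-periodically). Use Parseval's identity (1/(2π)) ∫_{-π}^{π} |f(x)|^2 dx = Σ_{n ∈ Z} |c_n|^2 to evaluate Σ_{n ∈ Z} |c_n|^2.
Σ |c_n|^2 = π^2/3 + 100

Expand and integrate term by term over [-π, π]:
  ∫ (x)^2 dx = 1·(2π^3/3); ∫ 2·1·(10)·x dx = 0 (odd integrand); ∫ 10^2 dx = 100·2π.
So (1/(2π)) ∫_{-π}^{π} (x + 10)^2 dx = 1π^2/3 + 100 = π^2/3 + 100.
Parseval ⇒ Σ |c_n|^2 = π^2/3 + 100.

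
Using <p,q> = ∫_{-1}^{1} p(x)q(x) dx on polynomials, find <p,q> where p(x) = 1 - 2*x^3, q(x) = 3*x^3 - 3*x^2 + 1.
<p,q> = -12/7

Expand the product: p(x)·q(x) = -6*x^6 + 6*x^5 + x^3 - 3*x^2 + 1.
∫_{-1}^{1} of each monomial x^k gives [2/(k+1) if k even, 0 if k odd]. Integrating term-by-term (or equivalently evaluating the antiderivative F(x) = -6*x^7/7 + x^6 + x^4/4 - x^3 + x at the endpoints):
  F(1) − F(−1) = 11/28 − (59/28) = -12/7.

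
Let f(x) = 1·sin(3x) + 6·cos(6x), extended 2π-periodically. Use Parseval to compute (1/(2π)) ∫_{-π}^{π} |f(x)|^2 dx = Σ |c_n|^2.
Σ |c_n|^2 = 37/2

Expand |f|^2 and use orthogonality of {sin(nx), cos(mx)} on [-π, π]:
  ∫_{-π}^{π} sin(nx)^2 dx = π, ∫ cos(mx)^2 dx = π, and cross terms integrate to 0.
So ∫_{-π}^{π} f(x)^2 dx = 1^2 · π + 6^2 · π = (1 + 36)π.
Divide by 2π: (1 + 36)/2 = 37/2.
By Parseval, this equals Σ |c_n|^2.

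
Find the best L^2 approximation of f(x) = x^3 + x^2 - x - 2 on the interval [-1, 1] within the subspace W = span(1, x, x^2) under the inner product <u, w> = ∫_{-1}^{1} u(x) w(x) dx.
g(x) = x^2 - 2*x/5 - 2

The best approximation g ∈ W is the orthogonal projection of f onto W. Writing g = a_0 + a_1 x + a_2 x^2, the coefficients solve the normal equations G · a = b where
  G_{ij} = <φ_i, φ_j> and b_i = <f, φ_i>, with φ_0 = 1, φ_1 = x, φ_2 = x^2.
G =
  [2, 0, 2/3]
  [0, 2/3, 0]
  [2/3, 0, 2/5],
b = (-10/3, -4/15, -14/15).
Solving gives a_0 = -2, a_1 = -2/5, a_2 = 1, so
  g(x) = x^2 - 2*x/5 - 2.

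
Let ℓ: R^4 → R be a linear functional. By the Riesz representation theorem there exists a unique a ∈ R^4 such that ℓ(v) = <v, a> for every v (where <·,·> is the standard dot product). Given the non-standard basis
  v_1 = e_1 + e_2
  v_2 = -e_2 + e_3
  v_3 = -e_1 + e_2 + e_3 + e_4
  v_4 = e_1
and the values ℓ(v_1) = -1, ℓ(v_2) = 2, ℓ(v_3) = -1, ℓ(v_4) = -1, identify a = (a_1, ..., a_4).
a = (-1, 0, 2, -4)

Write a = (a_1, ..., a_4) in the standard basis. For each basis vector v_i, ℓ(v_i) = <v_i, a> is a linear equation in the a_j's. Collect the n equations into a matrix system V a = ℓ, where row i of V is v_i (expressed in the standard basis). Since V is invertible (lower-triangular with 1s on the diagonal, up to permutation), solve by back-substitution:
  V =
[[1, 1, 0, 0],
 [0, -1, 1, 0],
 [-1, 1, 1, 1],
 [1, 0, 0, 0]]
  V a = (-1, 2, -1, -1)
Solving gives a = (-1, 0, 2, -4).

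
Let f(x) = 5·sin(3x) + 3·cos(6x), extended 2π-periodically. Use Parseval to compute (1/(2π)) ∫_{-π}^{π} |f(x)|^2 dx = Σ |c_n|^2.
Σ |c_n|^2 = 17

Expand |f|^2 and use orthogonality of {sin(nx), cos(mx)} on [-π, π]:
  ∫_{-π}^{π} sin(nx)^2 dx = π, ∫ cos(mx)^2 dx = π, and cross terms integrate to 0.
So ∫_{-π}^{π} f(x)^2 dx = 5^2 · π + 3^2 · π = (25 + 9)π.
Divide by 2π: (25 + 9)/2 = 17.
By Parseval, this equals Σ |c_n|^2.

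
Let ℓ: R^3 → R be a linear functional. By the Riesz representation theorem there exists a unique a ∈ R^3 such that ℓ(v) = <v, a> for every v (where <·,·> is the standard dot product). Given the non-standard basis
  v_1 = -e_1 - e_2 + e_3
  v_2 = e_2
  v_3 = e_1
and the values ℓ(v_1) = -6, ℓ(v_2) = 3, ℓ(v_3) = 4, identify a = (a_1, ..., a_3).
a = (4, 3, 1)

Write a = (a_1, ..., a_3) in the standard basis. For each basis vector v_i, ℓ(v_i) = <v_i, a> is a linear equation in the a_j's. Collect the n equations into a matrix system V a = ℓ, where row i of V is v_i (expressed in the standard basis). Since V is invertible (lower-triangular with 1s on the diagonal, up to permutation), solve by back-substitution:
  V =
[[-1, -1, 1],
 [0, 1, 0],
 [1, 0, 0]]
  V a = (-6, 3, 4)
Solving gives a = (4, 3, 1).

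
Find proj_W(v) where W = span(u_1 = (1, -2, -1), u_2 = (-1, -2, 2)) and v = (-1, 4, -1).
proj_W(v) = (-17/53, 218/53, -29/53)

Set up U = [u_1 | ... | u_2] ∈ R^(3×2). The projector onto W = col(U) is P = U (U^T U)^(-1) U^T.
Compute U^T U =
  [6, 1]
  [1, 9],
and U^T v = (-8, -9).
Solve U^T U · c = U^T v for the coefficients: c = (-63/53, -46/53). The projection is proj_W(v) = U c.
Check: (v - proj_W(v)) · u_1 = 0  (should be 0).
Check: (v - proj_W(v)) · u_2 = 0  (should be 0).
Result: proj_W(v) = (-17/53, 218/53, -29/53).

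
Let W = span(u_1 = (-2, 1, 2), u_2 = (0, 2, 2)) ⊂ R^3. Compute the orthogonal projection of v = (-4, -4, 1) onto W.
proj_W(v) = (-14/3, -8/3, -1/3)

Set up U = [u_1 | ... | u_2] ∈ R^(3×2). The projector onto W = col(U) is P = U (U^T U)^(-1) U^T.
Compute U^T U =
  [9, 6]
  [6, 8],
and U^T v = (6, -6).
Solve U^T U · c = U^T v for the coefficients: c = (7/3, -5/2). The projection is proj_W(v) = U c.
Check: (v - proj_W(v)) · u_1 = 0  (should be 0).
Check: (v - proj_W(v)) · u_2 = 0  (should be 0).
Result: proj_W(v) = (-14/3, -8/3, -1/3).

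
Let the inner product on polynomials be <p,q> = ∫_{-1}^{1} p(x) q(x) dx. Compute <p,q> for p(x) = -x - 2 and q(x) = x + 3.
<p,q> = -38/3

Expand the product: p(x)·q(x) = -x^2 - 5*x - 6.
∫_{-1}^{1} of each monomial x^k gives [2/(k+1) if k even, 0 if k odd]. Integrating term-by-term (or equivalently evaluating the antiderivative F(x) = -x^3/3 - 5*x^2/2 - 6*x at the endpoints):
  F(1) − F(−1) = -53/6 − (23/6) = -38/3.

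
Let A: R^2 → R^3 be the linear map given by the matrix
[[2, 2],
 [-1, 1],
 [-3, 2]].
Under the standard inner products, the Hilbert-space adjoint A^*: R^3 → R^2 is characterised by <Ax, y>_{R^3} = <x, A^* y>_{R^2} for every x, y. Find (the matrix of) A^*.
A^* = A^T =
[[2, -1, -3],
 [2, 1, 2]]

For real matrices with standard dot products, the defining identity <Ax, y> = <x, A^* y> gives (Ax)^T y = x^T (A^*) y, i.e. x^T A^T y = x^T (A^*) y. Since this holds for all x, y, we must have A^* = A^T. Therefore
A^* =
[[2, -1, -3],
 [2, 1, 2]].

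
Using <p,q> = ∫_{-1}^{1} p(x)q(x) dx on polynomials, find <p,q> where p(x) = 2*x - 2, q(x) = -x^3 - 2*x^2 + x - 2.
<p,q> = 56/5

Expand the product: p(x)·q(x) = -2*x^4 - 2*x^3 + 6*x^2 - 6*x + 4.
∫_{-1}^{1} of each monomial x^k gives [2/(k+1) if k even, 0 if k odd]. Integrating term-by-term (or equivalently evaluating the antiderivative F(x) = -2*x^5/5 - x^4/2 + 2*x^3 - 3*x^2 + 4*x at the endpoints):
  F(1) − F(−1) = 21/10 − (-91/10) = 56/5.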